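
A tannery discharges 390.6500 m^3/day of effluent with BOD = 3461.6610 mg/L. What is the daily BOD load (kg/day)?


Formula: BOD_load = volume * conc / 1000
Substituting: BOD_load = 390.6500 * 3461.6610 / 1000
Result: 1352.2979 kg/day


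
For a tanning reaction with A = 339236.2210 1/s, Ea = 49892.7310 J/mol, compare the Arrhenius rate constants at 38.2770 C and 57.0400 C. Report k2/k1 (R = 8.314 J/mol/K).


T1 = 38.2770 + 273.15 = 311.4270 K; T2 = 57.0400 + 273.15 = 330.1900 K
k1 = A * exp(-Ea/(R*T1)) = 339236.2210 * exp(-49892.7310/(8.314*311.4270)) = 0.00145162 1/s
k2 = A * exp(-Ea/(R*T2)) = 339236.2210 * exp(-49892.7310/(8.314*330.1900)) = 0.00433912 1/s
k2/k1 = 0.00433912 / 0.00145162 = 2.9891


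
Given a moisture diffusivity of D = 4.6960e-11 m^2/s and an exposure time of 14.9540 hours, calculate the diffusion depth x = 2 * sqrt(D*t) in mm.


t = 14.9540 hr * 3600 = 53834.4000 s
D * t = 4.6960e-11 * 53834.4000 = 2.5281e-06
x = 2 * sqrt(D*t) = 2 * sqrt(2.5281e-06) = 0.00317998 m = 3.1800 mm


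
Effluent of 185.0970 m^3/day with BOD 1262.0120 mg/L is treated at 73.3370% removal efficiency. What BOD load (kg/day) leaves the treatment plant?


Load_in = volume * conc / 1000 = 185.0970 * 1262.0120 / 1000 = 233.5946 kg/day
Removed = Load_in * eff / 100 = 233.5946 * 73.3370 / 100 = 171.3113 kg/day
Load_out = Load_in - Removed = 233.5946 - 171.3113 = 62.2833 kg/day


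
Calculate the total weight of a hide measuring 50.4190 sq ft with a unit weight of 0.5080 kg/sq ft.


Formula: Weight = area * weight_per_sqft
Substituting: Weight = 50.4190 * 0.5080
Result: 25.6129 kg


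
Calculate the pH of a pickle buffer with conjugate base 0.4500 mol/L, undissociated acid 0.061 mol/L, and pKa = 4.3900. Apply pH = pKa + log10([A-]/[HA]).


ratio = [A-] / [HA] = 0.4500 / 0.061 = 7.3770
log10(ratio) = 0.8679
pH = pKa + log10(ratio) = 4.3900 + 0.8679 = 5.2579


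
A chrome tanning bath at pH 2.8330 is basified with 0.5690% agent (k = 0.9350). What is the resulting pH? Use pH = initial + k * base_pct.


Formula: pH_final = pH_initial + k * base_pct
Substituting: pH_final = 2.8330 + 0.9350 * 0.5690
Result: 3.3650


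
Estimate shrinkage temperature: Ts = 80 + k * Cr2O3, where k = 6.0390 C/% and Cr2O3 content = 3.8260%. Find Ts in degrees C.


Formula: Ts = 80 + k * Cr2O3
Substituting: Ts = 80 + 6.0390 * 3.8260
Result: 103.1052 C


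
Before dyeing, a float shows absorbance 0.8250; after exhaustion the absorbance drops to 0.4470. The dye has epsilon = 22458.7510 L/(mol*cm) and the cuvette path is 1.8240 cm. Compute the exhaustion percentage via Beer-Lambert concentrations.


c_initial = A_i / (epsilon * l) = 0.8250 / (22458.7510 * 1.8240) = 2.0139e-05 mol/L
c_final = A_f / (epsilon * l) = 0.4470 / (22458.7510 * 1.8240) = 1.0912e-05 mol/L
Exhaustion = (c_initial - c_final) / c_initial * 100 = (2.0139e-05 - 1.0912e-05) / 2.0139e-05 * 100 = 45.8182 %


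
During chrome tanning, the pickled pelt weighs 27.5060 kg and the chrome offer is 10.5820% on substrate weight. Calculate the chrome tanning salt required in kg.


Formula: Chrome = substrate * pct / 100
Substituting: Chrome = 27.5060 * 10.5820 / 100
Result: 2.9107 kg


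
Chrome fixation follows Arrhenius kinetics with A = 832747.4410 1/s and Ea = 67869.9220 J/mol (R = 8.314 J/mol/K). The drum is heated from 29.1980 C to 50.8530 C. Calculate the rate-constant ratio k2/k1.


T1 = 29.1980 + 273.15 = 302.3480 K; T2 = 50.8530 + 273.15 = 324.0030 K
k1 = A * exp(-Ea/(R*T1)) = 832747.4410 * exp(-67869.9220/(8.314*302.3480)) = 1.5655e-06 1/s
k2 = A * exp(-Ea/(R*T2)) = 832747.4410 * exp(-67869.9220/(8.314*324.0030)) = 9.5140e-06 1/s
k2/k1 = 9.5140e-06 / 1.5655e-06 = 6.0772


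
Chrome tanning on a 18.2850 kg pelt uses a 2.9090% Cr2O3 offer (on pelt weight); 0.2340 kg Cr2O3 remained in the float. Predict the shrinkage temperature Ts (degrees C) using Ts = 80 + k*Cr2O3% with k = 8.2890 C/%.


Offered = pelt * offer_pct / 100 = 18.2850 * 2.9090 / 100 = 0.5319 kg
Uptake = offered - residual = 0.5319 - 0.2340 = 0.2979 kg
Cr2O3% on pelt = uptake / pelt * 100 = 0.2979 / 18.2850 * 100 = 1.6293 %
Ts = 80 + k * Cr2O3% = 80 + 8.2890 * 1.6293 = 93.5050 C


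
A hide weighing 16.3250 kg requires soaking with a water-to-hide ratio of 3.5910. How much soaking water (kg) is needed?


Formula: Water = hide_weight * ratio
Substituting: Water = 16.3250 * 3.5910
Result: 58.6231 kg


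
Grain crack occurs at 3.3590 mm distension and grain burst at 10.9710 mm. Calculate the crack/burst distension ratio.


Formula: Ratio = crack / burst
Substituting: Ratio = 3.3590 / 10.9710
Result: 0.3062


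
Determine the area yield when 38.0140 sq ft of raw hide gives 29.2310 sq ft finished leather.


Formula: Yield = finished / raw * 100
Substituting: Yield = 29.2310 / 38.0140 * 100
Result: 76.8954 %


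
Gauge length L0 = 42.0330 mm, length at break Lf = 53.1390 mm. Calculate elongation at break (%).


Formula: Elongation = (Lf - L0) / L0 * 100
Substituting: Elongation = (53.1390 - 42.0330) / 42.0330 * 100
Result: 26.4221 %


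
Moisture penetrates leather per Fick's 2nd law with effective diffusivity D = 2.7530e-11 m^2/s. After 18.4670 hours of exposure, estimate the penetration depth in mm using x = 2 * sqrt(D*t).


t = 18.4670 hr * 3600 = 66481.2000 s
D * t = 2.7530e-11 * 66481.2000 = 1.8302e-06
x = 2 * sqrt(D*t) = 2 * sqrt(1.8302e-06) = 0.00270572 m = 2.7057 mm


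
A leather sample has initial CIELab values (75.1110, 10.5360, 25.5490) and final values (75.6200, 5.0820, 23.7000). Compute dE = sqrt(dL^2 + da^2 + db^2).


dL = 0.5090, da = -5.4540, db = -1.8490
dE = sqrt(0.5090^2 + (-5.4540)^2 + (-1.8490)^2) = 5.7813


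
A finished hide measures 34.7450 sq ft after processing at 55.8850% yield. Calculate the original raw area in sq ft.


Formula: raw = finished * 100 / yield
Substituting: raw = 34.7450 * 100 / 55.8850
Result: 62.1723 sq ft


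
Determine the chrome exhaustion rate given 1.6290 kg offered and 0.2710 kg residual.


Formula: Uptake = (offered - residual) / offered * 100
Substituting: Uptake = (1.6290 - 0.2710) / 1.6290 * 100
Result: 83.3640 %


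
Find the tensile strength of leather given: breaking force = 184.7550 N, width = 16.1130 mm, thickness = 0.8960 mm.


Formula: TS = force / (width * thickness)
Substituting: TS = 184.7550 / (16.1130 * 0.8960)
Result: 12.7971 N/mm^2


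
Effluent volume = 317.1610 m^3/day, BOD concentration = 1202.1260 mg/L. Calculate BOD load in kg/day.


Formula: BOD_load = volume * conc / 1000
Substituting: BOD_load = 317.1610 * 1202.1260 / 1000
Result: 381.2675 kg/day


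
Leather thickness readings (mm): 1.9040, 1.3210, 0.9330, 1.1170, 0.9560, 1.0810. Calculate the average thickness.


Formula: Average = sum / n
Substituting: Average = 7.3120 / 6
Result: 1.2187 mm


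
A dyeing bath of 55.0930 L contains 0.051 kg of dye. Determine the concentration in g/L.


Formula: Conc = dye_mass(kg) / volume(L) * 1000
Substituting: Conc = 0.051 / 55.0930 * 1000
Result: 0.9257 g/L


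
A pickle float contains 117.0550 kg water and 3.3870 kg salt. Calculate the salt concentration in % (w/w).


Formula: Conc = salt / (water + salt) * 100
Substituting: Conc = 3.3870 / (117.0550 + 3.3870) * 100
Result: 2.8121 %


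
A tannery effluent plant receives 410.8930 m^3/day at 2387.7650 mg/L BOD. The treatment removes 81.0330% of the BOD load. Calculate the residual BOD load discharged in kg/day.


Load_in = volume * conc / 1000 = 410.8930 * 2387.7650 / 1000 = 981.1159 kg/day
Removed = Load_in * eff / 100 = 981.1159 * 81.0330 / 100 = 795.0277 kg/day
Load_out = Load_in - Removed = 981.1159 - 795.0277 = 186.0883 kg/day


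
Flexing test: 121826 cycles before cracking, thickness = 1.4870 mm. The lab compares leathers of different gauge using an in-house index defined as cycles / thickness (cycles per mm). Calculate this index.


Formula: Index = cycles / thickness
Substituting: Index = 121826 / 1.4870
Result: 81927.3705 cycles/mm


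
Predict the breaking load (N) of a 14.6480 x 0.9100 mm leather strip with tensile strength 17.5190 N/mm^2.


Formula: F = TS * w * t
Substituting: F = 17.5190 * 14.6480 * 0.9100
Result: 233.5227 N


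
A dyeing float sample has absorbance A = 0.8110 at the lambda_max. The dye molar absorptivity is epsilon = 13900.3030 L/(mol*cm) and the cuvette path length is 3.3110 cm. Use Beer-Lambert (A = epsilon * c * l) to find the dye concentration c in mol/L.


Formula: c = A / (epsilon * l)
Substituting: c = 0.8110 / (13900.3030 * 3.3110)
Result: 1.7621e-05 mol/L


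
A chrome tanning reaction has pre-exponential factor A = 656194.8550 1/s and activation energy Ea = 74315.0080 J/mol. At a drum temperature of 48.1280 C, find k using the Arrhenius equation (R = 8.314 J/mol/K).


T_K = T_C + 273.15 = 48.1280 + 273.15 = 321.2780 K
exponent = -Ea / (R * T_K) = -74315.0080 / (8.314 * 321.2780) = -27.8218
k = A * exp(exponent) = 656194.8550 * exp(-27.8218) = 5.4221e-07 1/s


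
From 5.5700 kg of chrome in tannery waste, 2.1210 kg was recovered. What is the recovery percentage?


Formula: Recovery = recovered / input * 100
Substituting: Recovery = 2.1210 / 5.5700 * 100
Result: 38.0790 %


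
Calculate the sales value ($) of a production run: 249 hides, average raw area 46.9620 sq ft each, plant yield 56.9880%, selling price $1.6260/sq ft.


Raw_total = N * avg_area = 249 * 46.9620 = 11693.5380 sq ft
Finished = Raw_total * yield / 100 = 11693.5380 * 56.9880 / 100 = 6663.9134 sq ft
Value = Finished * price = 6663.9134 * 1.6260 = 10835.5232 $


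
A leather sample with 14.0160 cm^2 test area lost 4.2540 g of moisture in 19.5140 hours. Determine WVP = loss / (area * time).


Formula: WVP = loss / (area * time)
Substituting: WVP = 4.2540 / (14.0160 * 19.5140)
Result: 0.0155535 g/(cm^2*hr)


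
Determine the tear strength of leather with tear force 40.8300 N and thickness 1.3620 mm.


Formula: Tear strength = force / thickness
Substituting: Tear strength = 40.8300 / 1.3620
Result: 29.9780 N/mm


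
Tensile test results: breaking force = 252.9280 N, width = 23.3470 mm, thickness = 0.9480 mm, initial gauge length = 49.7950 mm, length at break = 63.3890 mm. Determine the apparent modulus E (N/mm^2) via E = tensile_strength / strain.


TS = F / (w * t) = 252.9280 / (23.3470 * 0.9480) = 11.4277 N/mm^2
strain = (Lf - L0) / L0 = (63.3890 - 49.7950) / 49.7950 = 0.2730
E = TS / strain = 11.4277 / 0.2730 = 41.8597 N/mm^2


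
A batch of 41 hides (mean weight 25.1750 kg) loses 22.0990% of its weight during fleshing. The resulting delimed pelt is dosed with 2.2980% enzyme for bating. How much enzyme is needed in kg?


Total_raw = N * avg_wt = 41 * 25.1750 = 1032.1750 kg
Substrate = Total_raw * (1 - loss/100) = 1032.1750 * (1 - 22.0990/100) = 804.0746 kg
Enzyme = Substrate * pct / 100 = 804.0746 * 2.2980 / 100 = 18.4776 kg


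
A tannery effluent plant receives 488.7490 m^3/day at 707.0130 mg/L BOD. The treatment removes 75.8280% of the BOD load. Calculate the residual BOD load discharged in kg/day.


Load_in = volume * conc / 1000 = 488.7490 * 707.0130 / 1000 = 345.5519 kg/day
Removed = Load_in * eff / 100 = 345.5519 * 75.8280 / 100 = 262.0251 kg/day
Load_out = Load_in - Removed = 345.5519 - 262.0251 = 83.5268 kg/day


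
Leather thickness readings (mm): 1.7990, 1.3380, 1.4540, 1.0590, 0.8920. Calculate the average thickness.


Formula: Average = sum / n
Substituting: Average = 6.5420 / 5
Result: 1.3084 mm


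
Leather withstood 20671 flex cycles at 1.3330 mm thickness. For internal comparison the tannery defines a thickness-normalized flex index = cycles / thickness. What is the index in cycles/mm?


Formula: Index = cycles / thickness
Substituting: Index = 20671 / 1.3330
Result: 15507.1268 cycles/mm


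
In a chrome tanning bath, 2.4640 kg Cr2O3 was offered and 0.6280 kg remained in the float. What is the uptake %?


Formula: Uptake = (offered - residual) / offered * 100
Substituting: Uptake = (2.4640 - 0.6280) / 2.4640 * 100
Result: 74.5130 %


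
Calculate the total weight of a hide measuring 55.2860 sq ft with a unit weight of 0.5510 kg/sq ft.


Formula: Weight = area * weight_per_sqft
Substituting: Weight = 55.2860 * 0.5510
Result: 30.4626 kg


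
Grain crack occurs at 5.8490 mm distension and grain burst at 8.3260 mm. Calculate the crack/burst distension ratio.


Formula: Ratio = crack / burst
Substituting: Ratio = 5.8490 / 8.3260
Result: 0.7025


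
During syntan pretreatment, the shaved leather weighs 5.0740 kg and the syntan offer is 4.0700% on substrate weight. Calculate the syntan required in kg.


Formula: Syntan = substrate * pct / 100
Substituting: Syntan = 5.0740 * 4.0700 / 100
Result: 0.2065 kg


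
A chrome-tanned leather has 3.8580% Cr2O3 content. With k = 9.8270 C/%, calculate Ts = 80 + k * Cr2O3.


Formula: Ts = 80 + k * Cr2O3
Substituting: Ts = 80 + 9.8270 * 3.8580
Result: 117.9126 C


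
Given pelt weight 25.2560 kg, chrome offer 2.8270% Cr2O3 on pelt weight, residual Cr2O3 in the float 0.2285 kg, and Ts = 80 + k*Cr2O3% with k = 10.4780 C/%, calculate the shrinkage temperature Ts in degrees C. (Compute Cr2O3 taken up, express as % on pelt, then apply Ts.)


Offered = pelt * offer_pct / 100 = 25.2560 * 2.8270 / 100 = 0.7140 kg
Uptake = offered - residual = 0.7140 - 0.2285 = 0.4855 kg
Cr2O3% on pelt = uptake / pelt * 100 = 0.4855 / 25.2560 * 100 = 1.9223 %
Ts = 80 + k * Cr2O3% = 80 + 10.4780 * 1.9223 = 100.1415 C


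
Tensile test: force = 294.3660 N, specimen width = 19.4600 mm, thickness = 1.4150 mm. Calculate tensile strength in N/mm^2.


Formula: TS = force / (width * thickness)
Substituting: TS = 294.3660 / (19.4600 * 1.4150)
Result: 10.6903 N/mm^2


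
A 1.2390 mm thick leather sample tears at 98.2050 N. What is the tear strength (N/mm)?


Formula: Tear strength = force / thickness
Substituting: Tear strength = 98.2050 / 1.2390
Result: 79.2615 N/mm


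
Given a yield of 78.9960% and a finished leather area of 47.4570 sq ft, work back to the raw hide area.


Formula: raw = finished * 100 / yield
Substituting: raw = 47.4570 * 100 / 78.9960
Result: 60.0752 sq ft


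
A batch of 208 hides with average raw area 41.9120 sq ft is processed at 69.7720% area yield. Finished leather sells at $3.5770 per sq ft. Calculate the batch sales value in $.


Raw_total = N * avg_area = 208 * 41.9120 = 8717.6960 sq ft
Finished = Raw_total * yield / 100 = 8717.6960 * 69.7720 / 100 = 6082.5109 sq ft
Value = Finished * price = 6082.5109 * 3.5770 = 21757.1413 $


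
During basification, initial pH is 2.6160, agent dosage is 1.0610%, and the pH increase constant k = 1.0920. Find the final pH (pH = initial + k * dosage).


Formula: pH_final = pH_initial + k * base_pct
Substituting: pH_final = 2.6160 + 1.0920 * 1.0610
Result: 3.7746


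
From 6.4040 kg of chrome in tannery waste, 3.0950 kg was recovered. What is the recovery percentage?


Formula: Recovery = recovered / input * 100
Substituting: Recovery = 3.0950 / 6.4040 * 100
Result: 48.3292 %


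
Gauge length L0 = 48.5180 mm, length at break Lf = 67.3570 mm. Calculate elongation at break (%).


Formula: Elongation = (Lf - L0) / L0 * 100
Substituting: Elongation = (67.3570 - 48.5180) / 48.5180 * 100
Result: 38.8289 %


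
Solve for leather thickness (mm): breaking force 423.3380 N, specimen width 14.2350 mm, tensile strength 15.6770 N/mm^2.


Formula: t = F / (TS * w)
Substituting: t = 423.3380 / (15.6770 * 14.2350)
Result: 1.8970 mm


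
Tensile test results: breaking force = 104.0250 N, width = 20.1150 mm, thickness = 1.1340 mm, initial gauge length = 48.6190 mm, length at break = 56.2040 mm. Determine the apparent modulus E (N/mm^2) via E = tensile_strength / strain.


TS = F / (w * t) = 104.0250 / (20.1150 * 1.1340) = 4.5604 N/mm^2
strain = (Lf - L0) / L0 = (56.2040 - 48.6190) / 48.6190 = 0.1560
E = TS / strain = 4.5604 / 0.1560 = 29.2318 N/mm^2


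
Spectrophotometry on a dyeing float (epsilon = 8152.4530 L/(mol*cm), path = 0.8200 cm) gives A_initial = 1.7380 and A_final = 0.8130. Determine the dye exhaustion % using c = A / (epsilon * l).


c_initial = A_i / (epsilon * l) = 1.7380 / (8152.4530 * 0.8200) = 2.5998e-04 mol/L
c_final = A_f / (epsilon * l) = 0.8130 / (8152.4530 * 0.8200) = 1.2162e-04 mol/L
Exhaustion = (c_initial - c_final) / c_initial * 100 = (2.5998e-04 - 1.2162e-04) / 2.5998e-04 * 100 = 53.2221 %


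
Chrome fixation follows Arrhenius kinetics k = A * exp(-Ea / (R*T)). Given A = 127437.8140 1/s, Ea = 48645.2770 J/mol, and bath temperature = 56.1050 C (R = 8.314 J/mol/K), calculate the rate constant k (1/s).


T_K = T_C + 273.15 = 56.1050 + 273.15 = 329.2550 K
exponent = -Ea / (R * T_K) = -48645.2770 / (8.314 * 329.2550) = -17.7704
k = A * exp(exponent) = 127437.8140 * exp(-17.7704) = 0.0024417 1/s


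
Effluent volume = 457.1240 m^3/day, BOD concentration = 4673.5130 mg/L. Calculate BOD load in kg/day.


Formula: BOD_load = volume * conc / 1000
Substituting: BOD_load = 457.1240 * 4673.5130 / 1000
Result: 2136.3750 kg/day


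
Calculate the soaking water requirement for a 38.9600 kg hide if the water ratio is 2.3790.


Formula: Water = hide_weight * ratio
Substituting: Water = 38.9600 * 2.3790
Result: 92.6858 kg


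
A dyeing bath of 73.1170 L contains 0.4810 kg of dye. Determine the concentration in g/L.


Formula: Conc = dye_mass(kg) / volume(L) * 1000
Substituting: Conc = 0.4810 / 73.1170 * 1000
Result: 6.5785 g/L


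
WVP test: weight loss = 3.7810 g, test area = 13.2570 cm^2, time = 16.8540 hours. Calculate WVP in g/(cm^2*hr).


Formula: WVP = loss / (area * time)
Substituting: WVP = 3.7810 / (13.2570 * 16.8540)
Result: 0.0169223 g/(cm^2*hr)


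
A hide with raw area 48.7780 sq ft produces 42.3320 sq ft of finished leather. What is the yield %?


Formula: Yield = finished / raw * 100
Substituting: Yield = 42.3320 / 48.7780 * 100
Result: 86.7850 %


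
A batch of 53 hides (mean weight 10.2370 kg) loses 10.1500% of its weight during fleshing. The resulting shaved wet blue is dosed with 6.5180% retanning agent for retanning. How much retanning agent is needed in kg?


Total_raw = N * avg_wt = 53 * 10.2370 = 542.5610 kg
Substrate = Total_raw * (1 - loss/100) = 542.5610 * (1 - 10.1500/100) = 487.4911 kg
Retan = Substrate * pct / 100 = 487.4911 * 6.5180 / 100 = 31.7747 kg


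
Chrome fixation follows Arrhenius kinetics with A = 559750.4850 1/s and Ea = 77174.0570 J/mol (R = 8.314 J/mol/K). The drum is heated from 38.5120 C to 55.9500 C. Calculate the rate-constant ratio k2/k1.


T1 = 38.5120 + 273.15 = 311.6620 K; T2 = 55.9500 + 273.15 = 329.1000 K
k1 = A * exp(-Ea/(R*T1)) = 559750.4850 * exp(-77174.0570/(8.314*311.6620)) = 6.5033e-08 1/s
k2 = A * exp(-Ea/(R*T2)) = 559750.4850 * exp(-77174.0570/(8.314*329.1000)) = 3.1515e-07 1/s
k2/k1 = 3.1515e-07 / 6.5033e-08 = 4.8459


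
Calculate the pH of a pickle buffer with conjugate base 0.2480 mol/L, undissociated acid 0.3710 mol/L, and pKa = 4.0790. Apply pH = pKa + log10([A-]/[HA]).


ratio = [A-] / [HA] = 0.2480 / 0.3710 = 0.6685
log10(ratio) = -0.1749
pH = pKa + log10(ratio) = 4.0790 - 0.1749 = 3.9041


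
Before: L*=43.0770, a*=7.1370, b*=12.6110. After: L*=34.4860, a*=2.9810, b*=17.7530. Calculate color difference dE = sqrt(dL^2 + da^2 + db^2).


dL = -8.5910, da = -4.1560, db = 5.1420
dE = sqrt((-8.5910)^2 + (-4.1560)^2 + 5.1420^2) = 10.8406


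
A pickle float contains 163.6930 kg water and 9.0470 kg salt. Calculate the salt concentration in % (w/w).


Formula: Conc = salt / (water + salt) * 100
Substituting: Conc = 9.0470 / (163.6930 + 9.0470) * 100
Result: 5.2374 %


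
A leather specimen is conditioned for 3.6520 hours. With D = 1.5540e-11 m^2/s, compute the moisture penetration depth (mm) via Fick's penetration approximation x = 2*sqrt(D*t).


t = 3.6520 hr * 3600 = 13147.2000 s
D * t = 1.5540e-11 * 13147.2000 = 2.0431e-07
x = 2 * sqrt(D*t) = 2 * sqrt(2.0431e-07) = 9.0401e-04 m = 0.9040 mm


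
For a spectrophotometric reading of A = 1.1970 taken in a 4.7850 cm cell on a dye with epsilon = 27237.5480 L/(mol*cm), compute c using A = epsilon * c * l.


Formula: c = A / (epsilon * l)
Substituting: c = 1.1970 / (27237.5480 * 4.7850)
Result: 9.1843e-06 mol/L


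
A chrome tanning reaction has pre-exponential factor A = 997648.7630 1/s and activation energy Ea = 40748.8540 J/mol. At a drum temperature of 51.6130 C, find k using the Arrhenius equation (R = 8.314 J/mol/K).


T_K = T_C + 273.15 = 51.6130 + 273.15 = 324.7630 K
exponent = -Ea / (R * T_K) = -40748.8540 / (8.314 * 324.7630) = -15.0917
k = A * exp(exponent) = 997648.7630 * exp(-15.0917) = 0.2784 1/s


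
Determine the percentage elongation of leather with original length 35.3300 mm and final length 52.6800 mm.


Formula: Elongation = (Lf - L0) / L0 * 100
Substituting: Elongation = (52.6800 - 35.3300) / 35.3300 * 100
Result: 49.1084 %


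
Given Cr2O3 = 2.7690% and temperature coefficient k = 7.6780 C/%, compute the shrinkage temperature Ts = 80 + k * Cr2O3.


Formula: Ts = 80 + k * Cr2O3
Substituting: Ts = 80 + 7.6780 * 2.7690
Result: 101.2604 C


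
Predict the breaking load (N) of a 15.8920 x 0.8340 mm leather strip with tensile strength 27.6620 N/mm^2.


Formula: F = TS * w * t
Substituting: F = 27.6620 * 15.8920 * 0.8340
Result: 366.6302 N


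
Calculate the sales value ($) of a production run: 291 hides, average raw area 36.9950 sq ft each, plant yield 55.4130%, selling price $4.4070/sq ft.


Raw_total = N * avg_area = 291 * 36.9950 = 10765.5450 sq ft
Finished = Raw_total * yield / 100 = 10765.5450 * 55.4130 / 100 = 5965.5115 sq ft
Value = Finished * price = 5965.5115 * 4.4070 = 26290.0090 $


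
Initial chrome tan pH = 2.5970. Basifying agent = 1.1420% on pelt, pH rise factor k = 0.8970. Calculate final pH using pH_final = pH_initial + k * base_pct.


Formula: pH_final = pH_initial + k * base_pct
Substituting: pH_final = 2.5970 + 0.8970 * 1.1420
Result: 3.6214


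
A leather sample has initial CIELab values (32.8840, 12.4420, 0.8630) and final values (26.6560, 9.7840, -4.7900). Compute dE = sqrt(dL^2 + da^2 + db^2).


dL = -6.2280, da = -2.6580, db = -5.6530
dE = sqrt((-6.2280)^2 + (-2.6580)^2 + (-5.6530)^2) = 8.8210


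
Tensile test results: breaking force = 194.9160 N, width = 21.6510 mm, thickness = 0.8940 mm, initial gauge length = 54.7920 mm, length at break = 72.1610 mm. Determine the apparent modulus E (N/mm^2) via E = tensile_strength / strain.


TS = F / (w * t) = 194.9160 / (21.6510 * 0.8940) = 10.0701 N/mm^2
strain = (Lf - L0) / L0 = (72.1610 - 54.7920) / 54.7920 = 0.3170
E = TS / strain = 10.0701 / 0.3170 = 31.7669 N/mm^2


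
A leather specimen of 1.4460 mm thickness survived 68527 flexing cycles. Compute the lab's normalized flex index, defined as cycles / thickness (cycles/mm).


Formula: Index = cycles / thickness
Substituting: Index = 68527 / 1.4460
Result: 47390.7331 cycles/mm


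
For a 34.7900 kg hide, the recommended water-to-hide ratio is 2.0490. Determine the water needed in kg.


Formula: Water = hide_weight * ratio
Substituting: Water = 34.7900 * 2.0490
Result: 71.2847 kg


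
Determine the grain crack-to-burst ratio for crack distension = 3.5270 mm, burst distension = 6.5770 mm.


Formula: Ratio = crack / burst
Substituting: Ratio = 3.5270 / 6.5770
Result: 0.5363


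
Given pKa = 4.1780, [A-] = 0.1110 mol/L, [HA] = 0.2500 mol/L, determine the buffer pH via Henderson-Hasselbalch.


ratio = [A-] / [HA] = 0.1110 / 0.2500 = 0.4440
log10(ratio) = -0.3526
pH = pKa + log10(ratio) = 4.1780 - 0.3526 = 3.8254


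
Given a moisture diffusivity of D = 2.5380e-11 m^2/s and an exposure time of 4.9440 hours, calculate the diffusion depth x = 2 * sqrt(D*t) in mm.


t = 4.9440 hr * 3600 = 17798.4000 s
D * t = 2.5380e-11 * 17798.4000 = 4.5172e-07
x = 2 * sqrt(D*t) = 2 * sqrt(4.5172e-07) = 0.00134421 m = 1.3442 mm


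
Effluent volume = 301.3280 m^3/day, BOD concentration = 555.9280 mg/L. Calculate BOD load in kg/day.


Formula: BOD_load = volume * conc / 1000
Substituting: BOD_load = 301.3280 * 555.9280 / 1000
Result: 167.5167 kg/day


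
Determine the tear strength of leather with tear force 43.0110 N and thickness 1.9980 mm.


Formula: Tear strength = force / thickness
Substituting: Tear strength = 43.0110 / 1.9980
Result: 21.5270 N/mm


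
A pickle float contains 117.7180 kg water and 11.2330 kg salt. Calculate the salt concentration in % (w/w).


Formula: Conc = salt / (water + salt) * 100
Substituting: Conc = 11.2330 / (117.7180 + 11.2330) * 100
Result: 8.7111 %


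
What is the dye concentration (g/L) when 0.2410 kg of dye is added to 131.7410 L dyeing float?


Formula: Conc = dye_mass(kg) / volume(L) * 1000
Substituting: Conc = 0.2410 / 131.7410 * 1000
Result: 1.8293 g/L


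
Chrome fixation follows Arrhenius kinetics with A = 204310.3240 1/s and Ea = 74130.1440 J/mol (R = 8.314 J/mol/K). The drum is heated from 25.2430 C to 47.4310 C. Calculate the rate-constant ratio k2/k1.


T1 = 25.2430 + 273.15 = 298.3930 K; T2 = 47.4310 + 273.15 = 320.5810 K
k1 = A * exp(-Ea/(R*T1)) = 204310.3240 * exp(-74130.1440/(8.314*298.3930)) = 2.1533e-08 1/s
k2 = A * exp(-Ea/(R*T2)) = 204310.3240 * exp(-74130.1440/(8.314*320.5810)) = 1.7033e-07 1/s
k2/k1 = 1.7033e-07 / 2.1533e-08 = 7.9100


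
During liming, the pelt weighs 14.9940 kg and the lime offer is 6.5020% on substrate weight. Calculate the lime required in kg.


Formula: Lime = substrate * pct / 100
Substituting: Lime = 14.9940 * 6.5020 / 100
Result: 0.9749 kg


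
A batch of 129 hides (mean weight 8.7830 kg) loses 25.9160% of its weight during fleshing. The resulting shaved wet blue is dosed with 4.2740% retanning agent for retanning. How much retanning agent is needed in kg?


Total_raw = N * avg_wt = 129 * 8.7830 = 1133.0070 kg
Substrate = Total_raw * (1 - loss/100) = 1133.0070 * (1 - 25.9160/100) = 839.3769 kg
Retan = Substrate * pct / 100 = 839.3769 * 4.2740 / 100 = 35.8750 kg


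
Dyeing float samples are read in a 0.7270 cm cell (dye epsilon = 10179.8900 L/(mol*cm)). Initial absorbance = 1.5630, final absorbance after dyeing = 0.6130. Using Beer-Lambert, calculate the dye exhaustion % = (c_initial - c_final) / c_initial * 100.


c_initial = A_i / (epsilon * l) = 1.5630 / (10179.8900 * 0.7270) = 2.1119e-04 mol/L
c_final = A_f / (epsilon * l) = 0.6130 / (10179.8900 * 0.7270) = 8.2829e-05 mol/L
Exhaustion = (c_initial - c_final) / c_initial * 100 = (2.1119e-04 - 8.2829e-05) / 2.1119e-04 * 100 = 60.7806 %


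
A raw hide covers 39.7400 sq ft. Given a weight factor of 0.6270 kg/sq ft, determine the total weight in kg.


Formula: Weight = area * weight_per_sqft
Substituting: Weight = 39.7400 * 0.6270
Result: 24.9170 kg


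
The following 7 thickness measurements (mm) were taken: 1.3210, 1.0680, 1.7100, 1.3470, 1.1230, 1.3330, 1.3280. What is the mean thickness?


Formula: Average = sum / n
Substituting: Average = 9.2300 / 7
Result: 1.3186 mm


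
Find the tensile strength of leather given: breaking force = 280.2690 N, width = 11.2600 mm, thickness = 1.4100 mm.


Formula: TS = force / (width * thickness)
Substituting: TS = 280.2690 / (11.2600 * 1.4100)
Result: 17.6530 N/mm^2


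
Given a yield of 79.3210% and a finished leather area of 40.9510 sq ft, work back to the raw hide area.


Formula: raw = finished * 100 / yield
Substituting: raw = 40.9510 * 100 / 79.3210
Result: 51.6269 sq ft


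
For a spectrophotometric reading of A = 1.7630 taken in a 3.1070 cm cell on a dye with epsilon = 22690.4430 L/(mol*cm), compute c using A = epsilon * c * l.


Formula: c = A / (epsilon * l)
Substituting: c = 1.7630 / (22690.4430 * 3.1070)
Result: 2.5007e-05 mol/L


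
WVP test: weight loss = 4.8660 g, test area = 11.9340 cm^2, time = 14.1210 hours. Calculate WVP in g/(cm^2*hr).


Formula: WVP = loss / (area * time)
Substituting: WVP = 4.8660 / (11.9340 * 14.1210)
Result: 0.0288749 g/(cm^2*hr)


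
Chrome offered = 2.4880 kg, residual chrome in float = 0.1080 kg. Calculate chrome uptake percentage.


Formula: Uptake = (offered - residual) / offered * 100
Substituting: Uptake = (2.4880 - 0.1080) / 2.4880 * 100
Result: 95.6592 %


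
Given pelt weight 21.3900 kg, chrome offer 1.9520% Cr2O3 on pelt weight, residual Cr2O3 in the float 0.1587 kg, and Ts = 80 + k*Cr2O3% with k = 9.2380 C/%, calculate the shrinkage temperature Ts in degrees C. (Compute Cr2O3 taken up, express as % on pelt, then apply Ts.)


Offered = pelt * offer_pct / 100 = 21.3900 * 1.9520 / 100 = 0.4175 kg
Uptake = offered - residual = 0.4175 - 0.1587 = 0.2588 kg
Cr2O3% on pelt = uptake / pelt * 100 = 0.2588 / 21.3900 * 100 = 1.2101 %
Ts = 80 + k * Cr2O3% = 80 + 9.2380 * 1.2101 = 91.1786 C


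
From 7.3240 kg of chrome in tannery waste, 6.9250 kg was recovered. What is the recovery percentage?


Formula: Recovery = recovered / input * 100
Substituting: Recovery = 6.9250 / 7.3240 * 100
Result: 94.5522 %


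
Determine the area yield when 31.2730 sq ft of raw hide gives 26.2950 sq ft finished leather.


Formula: Yield = finished / raw * 100
Substituting: Yield = 26.2950 / 31.2730 * 100
Result: 84.0821 %


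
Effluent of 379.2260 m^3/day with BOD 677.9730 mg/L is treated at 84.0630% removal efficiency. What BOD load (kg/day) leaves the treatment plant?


Load_in = volume * conc / 1000 = 379.2260 * 677.9730 / 1000 = 257.1050 kg/day
Removed = Load_in * eff / 100 = 257.1050 * 84.0630 / 100 = 216.1302 kg/day
Load_out = Load_in - Removed = 257.1050 - 216.1302 = 40.9748 kg/day


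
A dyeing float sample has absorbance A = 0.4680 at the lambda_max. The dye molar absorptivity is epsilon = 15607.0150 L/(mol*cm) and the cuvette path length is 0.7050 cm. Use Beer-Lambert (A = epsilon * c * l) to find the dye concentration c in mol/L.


Formula: c = A / (epsilon * l)
Substituting: c = 0.4680 / (15607.0150 * 0.7050)
Result: 4.2534e-05 mol/L


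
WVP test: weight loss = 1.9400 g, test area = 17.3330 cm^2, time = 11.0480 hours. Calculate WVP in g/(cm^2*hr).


Formula: WVP = loss / (area * time)
Substituting: WVP = 1.9400 / (17.3330 * 11.0480)
Result: 0.0101308 g/(cm^2*hr)


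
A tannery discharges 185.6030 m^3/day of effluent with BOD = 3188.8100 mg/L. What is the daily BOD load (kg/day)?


Formula: BOD_load = volume * conc / 1000
Substituting: BOD_load = 185.6030 * 3188.8100 / 1000
Result: 591.8527 kg/day


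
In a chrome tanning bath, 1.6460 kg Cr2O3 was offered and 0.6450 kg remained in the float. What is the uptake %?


Formula: Uptake = (offered - residual) / offered * 100
Substituting: Uptake = (1.6460 - 0.6450) / 1.6460 * 100
Result: 60.8141 %


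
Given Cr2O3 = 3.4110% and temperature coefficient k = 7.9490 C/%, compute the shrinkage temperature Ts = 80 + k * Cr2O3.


Formula: Ts = 80 + k * Cr2O3
Substituting: Ts = 80 + 7.9490 * 3.4110
Result: 107.1140 C


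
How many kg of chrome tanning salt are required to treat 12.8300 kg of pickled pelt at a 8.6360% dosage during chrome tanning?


Formula: Chrome = substrate * pct / 100
Substituting: Chrome = 12.8300 * 8.6360 / 100
Result: 1.1080 kg


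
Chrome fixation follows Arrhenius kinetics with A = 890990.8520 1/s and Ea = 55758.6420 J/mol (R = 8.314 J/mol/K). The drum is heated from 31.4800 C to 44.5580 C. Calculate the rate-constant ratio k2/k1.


T1 = 31.4800 + 273.15 = 304.6300 K; T2 = 44.5580 + 273.15 = 317.7080 K
k1 = A * exp(-Ea/(R*T1)) = 890990.8520 * exp(-55758.6420/(8.314*304.6300)) = 2.4470e-04 1/s
k2 = A * exp(-Ea/(R*T2)) = 890990.8520 * exp(-55758.6420/(8.314*317.7080)) = 6.0564e-04 1/s
k2/k1 = 6.0564e-04 / 2.4470e-04 = 2.4750


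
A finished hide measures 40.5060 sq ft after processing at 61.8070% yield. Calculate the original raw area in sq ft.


Formula: raw = finished * 100 / yield
Substituting: raw = 40.5060 * 100 / 61.8070
Result: 65.5363 sq ft


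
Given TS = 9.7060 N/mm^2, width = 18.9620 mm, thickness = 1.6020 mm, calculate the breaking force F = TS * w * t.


Formula: F = TS * w * t
Substituting: F = 9.7060 * 18.9620 * 1.6020
Result: 294.8404 N


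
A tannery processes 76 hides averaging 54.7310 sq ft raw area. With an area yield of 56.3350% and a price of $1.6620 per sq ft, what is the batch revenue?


Raw_total = N * avg_area = 76 * 54.7310 = 4159.5560 sq ft
Finished = Raw_total * yield / 100 = 4159.5560 * 56.3350 / 100 = 2343.2859 sq ft
Value = Finished * price = 2343.2859 * 1.6620 = 3894.5411 $


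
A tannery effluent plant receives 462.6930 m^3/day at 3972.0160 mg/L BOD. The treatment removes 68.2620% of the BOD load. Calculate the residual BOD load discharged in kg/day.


Load_in = volume * conc / 1000 = 462.6930 * 3972.0160 / 1000 = 1837.8240 kg/day
Removed = Load_in * eff / 100 = 1837.8240 * 68.2620 / 100 = 1254.5354 kg/day
Load_out = Load_in - Removed = 1837.8240 - 1254.5354 = 583.2886 kg/day


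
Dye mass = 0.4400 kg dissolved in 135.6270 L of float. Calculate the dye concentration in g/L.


Formula: Conc = dye_mass(kg) / volume(L) * 1000
Substituting: Conc = 0.4400 / 135.6270 * 1000
Result: 3.2442 g/L


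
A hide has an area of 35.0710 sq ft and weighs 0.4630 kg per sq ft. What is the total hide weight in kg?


Formula: Weight = area * weight_per_sqft
Substituting: Weight = 35.0710 * 0.4630
Result: 16.2379 kg


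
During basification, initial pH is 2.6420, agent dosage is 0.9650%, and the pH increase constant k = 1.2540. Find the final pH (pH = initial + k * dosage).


Formula: pH_final = pH_initial + k * base_pct
Substituting: pH_final = 2.6420 + 1.2540 * 0.9650
Result: 3.8521


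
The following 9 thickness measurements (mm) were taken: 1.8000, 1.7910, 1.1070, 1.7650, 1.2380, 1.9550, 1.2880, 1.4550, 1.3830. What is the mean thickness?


Formula: Average = sum / n
Substituting: Average = 13.7820 / 9
Result: 1.5313 mm


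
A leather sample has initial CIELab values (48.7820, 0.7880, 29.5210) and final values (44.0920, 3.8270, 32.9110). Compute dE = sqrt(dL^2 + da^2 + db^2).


dL = -4.6900, da = 3.0390, db = 3.3900
dE = sqrt((-4.6900)^2 + 3.0390^2 + 3.3900^2) = 6.5363


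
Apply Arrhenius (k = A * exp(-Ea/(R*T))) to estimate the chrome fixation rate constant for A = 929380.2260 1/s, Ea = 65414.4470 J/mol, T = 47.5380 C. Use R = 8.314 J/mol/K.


T_K = T_C + 273.15 = 47.5380 + 273.15 = 320.6880 K
exponent = -Ea / (R * T_K) = -65414.4470 / (8.314 * 320.6880) = -24.5347
k = A * exp(exponent) = 929380.2260 * exp(-24.5347) = 2.0554e-05 1/s


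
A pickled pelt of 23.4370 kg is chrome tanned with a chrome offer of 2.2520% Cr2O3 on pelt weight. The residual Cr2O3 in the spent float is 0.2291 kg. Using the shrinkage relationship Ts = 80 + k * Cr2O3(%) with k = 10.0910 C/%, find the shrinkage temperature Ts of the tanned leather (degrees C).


Offered = pelt * offer_pct / 100 = 23.4370 * 2.2520 / 100 = 0.5278 kg
Uptake = offered - residual = 0.5278 - 0.2291 = 0.2987 kg
Cr2O3% on pelt = uptake / pelt * 100 = 0.2987 / 23.4370 * 100 = 1.2745 %
Ts = 80 + k * Cr2O3% = 80 + 10.0910 * 1.2745 = 92.8608 C


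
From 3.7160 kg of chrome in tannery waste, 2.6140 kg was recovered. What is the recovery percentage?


Formula: Recovery = recovered / input * 100
Substituting: Recovery = 2.6140 / 3.7160 * 100
Result: 70.3445 %


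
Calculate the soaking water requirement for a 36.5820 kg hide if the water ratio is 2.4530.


Formula: Water = hide_weight * ratio
Substituting: Water = 36.5820 * 2.4530
Result: 89.7356 kg


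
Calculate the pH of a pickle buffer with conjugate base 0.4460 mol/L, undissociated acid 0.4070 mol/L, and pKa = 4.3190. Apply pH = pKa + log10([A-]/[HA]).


ratio = [A-] / [HA] = 0.4460 / 0.4070 = 1.0958
log10(ratio) = 0.0397404
pH = pKa + log10(ratio) = 4.3190 + 0.0397404 = 4.3587


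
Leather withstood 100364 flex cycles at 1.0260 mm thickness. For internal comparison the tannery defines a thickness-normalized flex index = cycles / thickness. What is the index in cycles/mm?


Formula: Index = cycles / thickness
Substituting: Index = 100364 / 1.0260
Result: 97820.6628 cycles/mm


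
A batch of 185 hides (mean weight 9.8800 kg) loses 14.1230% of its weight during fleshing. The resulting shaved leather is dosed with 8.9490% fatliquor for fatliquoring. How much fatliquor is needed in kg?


Total_raw = N * avg_wt = 185 * 9.8800 = 1827.8000 kg
Substrate = Total_raw * (1 - loss/100) = 1827.8000 * (1 - 14.1230/100) = 1569.6598 kg
Fat = Substrate * pct / 100 = 1569.6598 * 8.9490 / 100 = 140.4689 kg


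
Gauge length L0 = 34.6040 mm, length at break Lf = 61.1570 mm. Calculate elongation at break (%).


Formula: Elongation = (Lf - L0) / L0 * 100
Substituting: Elongation = (61.1570 - 34.6040) / 34.6040 * 100
Result: 76.7339 %


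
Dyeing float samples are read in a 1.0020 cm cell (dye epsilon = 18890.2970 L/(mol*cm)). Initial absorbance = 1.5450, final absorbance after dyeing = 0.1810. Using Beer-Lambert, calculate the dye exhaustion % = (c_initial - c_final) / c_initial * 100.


c_initial = A_i / (epsilon * l) = 1.5450 / (18890.2970 * 1.0020) = 8.1625e-05 mol/L
c_final = A_f / (epsilon * l) = 0.1810 / (18890.2970 * 1.0020) = 9.5625e-06 mol/L
Exhaustion = (c_initial - c_final) / c_initial * 100 = (8.1625e-05 - 9.5625e-06) / 8.1625e-05 * 100 = 88.2848 %


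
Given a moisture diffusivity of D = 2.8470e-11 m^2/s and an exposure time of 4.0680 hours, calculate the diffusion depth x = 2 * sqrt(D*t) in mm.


t = 4.0680 hr * 3600 = 14644.8000 s
D * t = 2.8470e-11 * 14644.8000 = 4.1694e-07
x = 2 * sqrt(D*t) = 2 * sqrt(4.1694e-07) = 0.00129141 m = 1.2914 mm


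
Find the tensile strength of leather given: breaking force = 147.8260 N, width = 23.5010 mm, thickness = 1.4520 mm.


Formula: TS = force / (width * thickness)
Substituting: TS = 147.8260 / (23.5010 * 1.4520)
Result: 4.3321 N/mm^2


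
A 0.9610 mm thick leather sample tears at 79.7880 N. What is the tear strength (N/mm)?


Formula: Tear strength = force / thickness
Substituting: Tear strength = 79.7880 / 0.9610
Result: 83.0260 N/mm


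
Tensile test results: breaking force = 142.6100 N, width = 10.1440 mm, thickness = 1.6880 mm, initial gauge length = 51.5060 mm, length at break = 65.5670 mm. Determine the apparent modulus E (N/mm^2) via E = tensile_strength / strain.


TS = F / (w * t) = 142.6100 / (10.1440 * 1.6880) = 8.3285 N/mm^2
strain = (Lf - L0) / L0 = (65.5670 - 51.5060) / 51.5060 = 0.2730
E = TS / strain = 8.3285 / 0.2730 = 30.5077 N/mm^2


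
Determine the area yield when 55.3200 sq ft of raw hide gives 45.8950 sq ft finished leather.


Formula: Yield = finished / raw * 100
Substituting: Yield = 45.8950 / 55.3200 * 100
Result: 82.9628 %


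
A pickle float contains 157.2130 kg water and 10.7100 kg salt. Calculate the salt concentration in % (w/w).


Formula: Conc = salt / (water + salt) * 100
Substituting: Conc = 10.7100 / (157.2130 + 10.7100) * 100
Result: 6.3779 %


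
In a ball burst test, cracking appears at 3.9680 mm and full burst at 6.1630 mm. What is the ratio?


Formula: Ratio = crack / burst
Substituting: Ratio = 3.9680 / 6.1630
Result: 0.6438


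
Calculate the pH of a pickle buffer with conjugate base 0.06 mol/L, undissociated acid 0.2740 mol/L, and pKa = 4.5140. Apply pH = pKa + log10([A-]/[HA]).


ratio = [A-] / [HA] = 0.06 / 0.2740 = 0.2190
log10(ratio) = -0.6596
pH = pKa + log10(ratio) = 4.5140 - 0.6596 = 3.8544


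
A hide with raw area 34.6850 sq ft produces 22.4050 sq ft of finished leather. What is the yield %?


Formula: Yield = finished / raw * 100
Substituting: Yield = 22.4050 / 34.6850 * 100
Result: 64.5956 %


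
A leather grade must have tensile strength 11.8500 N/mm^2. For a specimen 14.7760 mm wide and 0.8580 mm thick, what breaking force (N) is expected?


Formula: F = TS * w * t
Substituting: F = 11.8500 * 14.7760 * 0.8580
Result: 150.2320 N
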